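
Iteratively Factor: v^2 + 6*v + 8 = (v + 4)*(v + 2)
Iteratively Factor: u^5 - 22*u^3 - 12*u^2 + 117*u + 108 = (u + 1)*(u^4 - u^3 - 21*u^2 + 9*u + 108) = (u + 1)*(u + 3)*(u^3 - 4*u^2 - 9*u + 36) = (u - 4)*(u + 1)*(u + 3)*(u^2 - 9) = (u - 4)*(u - 3)*(u + 1)*(u + 3)*(u + 3)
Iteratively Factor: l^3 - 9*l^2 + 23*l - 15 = (l - 5)*(l^2 - 4*l + 3) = (l - 5)*(l - 3)*(l - 1)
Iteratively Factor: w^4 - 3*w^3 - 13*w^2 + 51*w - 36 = (w - 3)*(w^3 - 13*w + 12) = (w - 3)*(w - 1)*(w^2 + w - 12) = (w - 3)*(w - 1)*(w + 4)*(w - 3)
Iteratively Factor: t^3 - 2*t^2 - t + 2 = (t - 1)*(t^2 - t - 2) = (t - 1)*(t + 1)*(t - 2)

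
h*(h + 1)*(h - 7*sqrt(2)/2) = h^3 - 7*sqrt(2)*h^2/2 + h^2 - 7*sqrt(2)*h/2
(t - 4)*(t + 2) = t^2 - 2*t - 8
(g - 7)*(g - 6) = g^2 - 13*g + 42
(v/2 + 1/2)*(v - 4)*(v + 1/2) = v^3/2 - 5*v^2/4 - 11*v/4 - 1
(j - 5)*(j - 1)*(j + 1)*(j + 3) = j^4 - 2*j^3 - 16*j^2 + 2*j + 15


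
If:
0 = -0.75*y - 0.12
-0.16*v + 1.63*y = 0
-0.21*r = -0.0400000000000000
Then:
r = 0.19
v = -1.63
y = -0.16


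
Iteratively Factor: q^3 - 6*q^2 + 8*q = (q - 4)*(q^2 - 2*q) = (q - 4)*(q - 2)*(q)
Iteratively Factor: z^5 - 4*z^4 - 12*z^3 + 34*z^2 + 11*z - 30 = (z - 5)*(z^4 + z^3 - 7*z^2 - z + 6) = (z - 5)*(z - 2)*(z^3 + 3*z^2 - z - 3) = (z - 5)*(z - 2)*(z + 3)*(z^2 - 1) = (z - 5)*(z - 2)*(z + 1)*(z + 3)*(z - 1)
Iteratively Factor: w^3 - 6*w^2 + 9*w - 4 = (w - 4)*(w^2 - 2*w + 1) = (w - 4)*(w - 1)*(w - 1)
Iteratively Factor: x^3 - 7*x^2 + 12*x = (x - 3)*(x^2 - 4*x) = (x - 4)*(x - 3)*(x)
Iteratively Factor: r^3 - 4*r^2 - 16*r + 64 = (r - 4)*(r^2 - 16) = (r - 4)^2*(r + 4)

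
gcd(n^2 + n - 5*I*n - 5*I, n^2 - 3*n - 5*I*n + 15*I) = n - 5*I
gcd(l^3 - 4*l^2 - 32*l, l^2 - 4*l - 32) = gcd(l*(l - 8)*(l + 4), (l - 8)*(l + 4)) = l^2 - 4*l - 32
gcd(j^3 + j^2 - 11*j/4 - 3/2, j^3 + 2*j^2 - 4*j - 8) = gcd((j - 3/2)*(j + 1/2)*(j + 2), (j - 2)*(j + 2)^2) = j + 2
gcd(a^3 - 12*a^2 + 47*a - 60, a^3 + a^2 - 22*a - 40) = a - 5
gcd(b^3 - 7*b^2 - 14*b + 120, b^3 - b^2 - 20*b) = b^2 - b - 20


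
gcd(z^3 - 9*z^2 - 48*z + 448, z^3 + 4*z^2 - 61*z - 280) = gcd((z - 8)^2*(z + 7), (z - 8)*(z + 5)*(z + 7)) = z^2 - z - 56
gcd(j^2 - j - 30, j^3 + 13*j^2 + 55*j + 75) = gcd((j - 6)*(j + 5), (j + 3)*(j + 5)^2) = j + 5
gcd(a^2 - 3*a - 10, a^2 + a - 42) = 1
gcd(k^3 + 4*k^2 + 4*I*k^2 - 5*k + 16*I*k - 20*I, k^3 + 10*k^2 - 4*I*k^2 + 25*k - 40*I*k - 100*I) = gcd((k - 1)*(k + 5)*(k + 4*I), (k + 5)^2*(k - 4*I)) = k + 5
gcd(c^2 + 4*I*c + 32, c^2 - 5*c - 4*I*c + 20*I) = c - 4*I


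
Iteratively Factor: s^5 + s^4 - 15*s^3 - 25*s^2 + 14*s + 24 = (s + 3)*(s^4 - 2*s^3 - 9*s^2 + 2*s + 8) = (s + 2)*(s + 3)*(s^3 - 4*s^2 - s + 4) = (s - 4)*(s + 2)*(s + 3)*(s^2 - 1) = (s - 4)*(s + 1)*(s + 2)*(s + 3)*(s - 1)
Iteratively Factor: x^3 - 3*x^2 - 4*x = (x + 1)*(x^2 - 4*x) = (x - 4)*(x + 1)*(x)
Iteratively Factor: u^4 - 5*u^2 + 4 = (u + 2)*(u^3 - 2*u^2 - u + 2) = (u - 2)*(u + 2)*(u^2 - 1) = (u - 2)*(u + 1)*(u + 2)*(u - 1)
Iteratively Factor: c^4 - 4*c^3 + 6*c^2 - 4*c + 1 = (c - 1)*(c^3 - 3*c^2 + 3*c - 1) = (c - 1)^2*(c^2 - 2*c + 1) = (c - 1)^3*(c - 1)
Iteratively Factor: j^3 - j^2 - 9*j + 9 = (j - 1)*(j^2 - 9) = (j - 1)*(j + 3)*(j - 3)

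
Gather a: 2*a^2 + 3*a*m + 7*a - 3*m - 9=2*a^2 + a*(3*m + 7) - 3*m - 9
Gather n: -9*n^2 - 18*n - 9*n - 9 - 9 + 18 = -9*n^2 - 27*n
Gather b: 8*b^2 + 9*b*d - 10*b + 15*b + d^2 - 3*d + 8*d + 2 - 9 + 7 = 8*b^2 + b*(9*d + 5) + d^2 + 5*d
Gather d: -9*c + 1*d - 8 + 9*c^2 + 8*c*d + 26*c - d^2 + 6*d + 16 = 9*c^2 + 17*c - d^2 + d*(8*c + 7) + 8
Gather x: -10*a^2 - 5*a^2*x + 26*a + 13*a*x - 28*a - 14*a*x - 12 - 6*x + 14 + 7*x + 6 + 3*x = -10*a^2 - 2*a + x*(-5*a^2 - a + 4) + 8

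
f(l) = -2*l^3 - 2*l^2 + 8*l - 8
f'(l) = -6*l^2 - 4*l + 8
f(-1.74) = -17.44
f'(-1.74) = -3.21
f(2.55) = -33.77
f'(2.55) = -41.22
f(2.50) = -31.75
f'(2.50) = -39.50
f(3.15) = -65.16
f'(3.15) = -64.14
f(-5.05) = 158.17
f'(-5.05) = -124.82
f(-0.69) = -13.82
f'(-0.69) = 7.90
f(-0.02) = -8.16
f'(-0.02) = 8.08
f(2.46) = -30.20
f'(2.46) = -38.15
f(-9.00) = 1216.00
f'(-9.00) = -442.00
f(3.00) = -56.00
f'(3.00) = -58.00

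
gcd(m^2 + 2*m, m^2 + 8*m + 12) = m + 2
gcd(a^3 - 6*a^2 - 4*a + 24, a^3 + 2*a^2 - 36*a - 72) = a^2 - 4*a - 12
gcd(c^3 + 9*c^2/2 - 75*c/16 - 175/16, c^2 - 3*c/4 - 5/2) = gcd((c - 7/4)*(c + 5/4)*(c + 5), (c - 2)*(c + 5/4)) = c + 5/4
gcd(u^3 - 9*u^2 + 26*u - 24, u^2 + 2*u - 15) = u - 3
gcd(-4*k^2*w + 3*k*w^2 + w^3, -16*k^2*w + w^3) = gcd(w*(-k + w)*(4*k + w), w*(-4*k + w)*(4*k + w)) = 4*k*w + w^2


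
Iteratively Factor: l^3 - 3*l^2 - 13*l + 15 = (l - 1)*(l^2 - 2*l - 15) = (l - 1)*(l + 3)*(l - 5)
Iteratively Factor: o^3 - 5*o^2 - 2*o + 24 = (o - 3)*(o^2 - 2*o - 8) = (o - 4)*(o - 3)*(o + 2)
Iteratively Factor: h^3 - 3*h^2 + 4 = (h - 2)*(h^2 - h - 2) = (h - 2)*(h + 1)*(h - 2)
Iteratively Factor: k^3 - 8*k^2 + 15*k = (k - 5)*(k^2 - 3*k) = (k - 5)*(k - 3)*(k)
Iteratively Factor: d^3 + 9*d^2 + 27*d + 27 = (d + 3)*(d^2 + 6*d + 9) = (d + 3)^2*(d + 3)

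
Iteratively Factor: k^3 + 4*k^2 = (k)*(k^2 + 4*k) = k^2*(k + 4)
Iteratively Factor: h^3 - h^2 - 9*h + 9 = (h - 1)*(h^2 - 9) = (h - 1)*(h + 3)*(h - 3)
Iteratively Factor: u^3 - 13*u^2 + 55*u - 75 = (u - 3)*(u^2 - 10*u + 25) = (u - 5)*(u - 3)*(u - 5)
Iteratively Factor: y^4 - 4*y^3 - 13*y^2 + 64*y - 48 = (y - 1)*(y^3 - 3*y^2 - 16*y + 48) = (y - 1)*(y + 4)*(y^2 - 7*y + 12) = (y - 3)*(y - 1)*(y + 4)*(y - 4)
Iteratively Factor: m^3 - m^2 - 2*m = (m)*(m^2 - m - 2) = m*(m + 1)*(m - 2)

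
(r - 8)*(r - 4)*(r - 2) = r^3 - 14*r^2 + 56*r - 64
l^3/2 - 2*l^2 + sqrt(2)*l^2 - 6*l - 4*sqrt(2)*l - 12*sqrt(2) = (l/2 + sqrt(2))*(l - 6)*(l + 2)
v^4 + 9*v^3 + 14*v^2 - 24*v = v*(v - 1)*(v + 4)*(v + 6)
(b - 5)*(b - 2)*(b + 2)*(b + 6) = b^4 + b^3 - 34*b^2 - 4*b + 120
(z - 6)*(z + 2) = z^2 - 4*z - 12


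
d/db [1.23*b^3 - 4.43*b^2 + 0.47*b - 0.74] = 3.69*b^2 - 8.86*b + 0.47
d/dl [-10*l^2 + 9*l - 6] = 9 - 20*l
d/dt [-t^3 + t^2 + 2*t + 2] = -3*t^2 + 2*t + 2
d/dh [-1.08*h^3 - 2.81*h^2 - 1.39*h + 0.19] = -3.24*h^2 - 5.62*h - 1.39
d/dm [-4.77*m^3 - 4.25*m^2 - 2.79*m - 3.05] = -14.31*m^2 - 8.5*m - 2.79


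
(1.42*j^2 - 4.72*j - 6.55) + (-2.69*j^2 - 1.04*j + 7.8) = -1.27*j^2 - 5.76*j + 1.25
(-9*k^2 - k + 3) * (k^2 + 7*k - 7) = -9*k^4 - 64*k^3 + 59*k^2 + 28*k - 21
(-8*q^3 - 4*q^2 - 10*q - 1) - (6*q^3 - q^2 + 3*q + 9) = -14*q^3 - 3*q^2 - 13*q - 10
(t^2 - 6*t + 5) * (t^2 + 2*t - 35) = t^4 - 4*t^3 - 42*t^2 + 220*t - 175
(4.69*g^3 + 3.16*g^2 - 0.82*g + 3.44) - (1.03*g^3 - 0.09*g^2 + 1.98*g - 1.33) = 3.66*g^3 + 3.25*g^2 - 2.8*g + 4.77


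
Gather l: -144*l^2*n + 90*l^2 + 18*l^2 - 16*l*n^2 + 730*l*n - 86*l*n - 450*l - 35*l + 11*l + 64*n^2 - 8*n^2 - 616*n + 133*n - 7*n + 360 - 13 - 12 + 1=l^2*(108 - 144*n) + l*(-16*n^2 + 644*n - 474) + 56*n^2 - 490*n + 336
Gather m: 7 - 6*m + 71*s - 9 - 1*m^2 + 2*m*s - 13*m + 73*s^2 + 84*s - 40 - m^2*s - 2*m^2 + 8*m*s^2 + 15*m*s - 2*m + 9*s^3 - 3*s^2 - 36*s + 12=m^2*(-s - 3) + m*(8*s^2 + 17*s - 21) + 9*s^3 + 70*s^2 + 119*s - 30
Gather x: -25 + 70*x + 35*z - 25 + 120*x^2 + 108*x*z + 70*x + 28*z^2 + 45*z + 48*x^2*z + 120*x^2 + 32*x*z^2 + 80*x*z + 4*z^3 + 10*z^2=x^2*(48*z + 240) + x*(32*z^2 + 188*z + 140) + 4*z^3 + 38*z^2 + 80*z - 50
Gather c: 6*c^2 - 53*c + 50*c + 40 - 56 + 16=6*c^2 - 3*c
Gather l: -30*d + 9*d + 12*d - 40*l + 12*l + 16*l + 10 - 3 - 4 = -9*d - 12*l + 3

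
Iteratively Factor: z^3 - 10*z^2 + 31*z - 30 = (z - 3)*(z^2 - 7*z + 10) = (z - 3)*(z - 2)*(z - 5)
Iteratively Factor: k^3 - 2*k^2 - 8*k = (k + 2)*(k^2 - 4*k) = k*(k + 2)*(k - 4)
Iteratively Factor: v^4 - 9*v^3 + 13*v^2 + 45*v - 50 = (v + 2)*(v^3 - 11*v^2 + 35*v - 25) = (v - 5)*(v + 2)*(v^2 - 6*v + 5) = (v - 5)*(v - 1)*(v + 2)*(v - 5)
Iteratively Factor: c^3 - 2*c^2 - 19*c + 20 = (c - 5)*(c^2 + 3*c - 4) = (c - 5)*(c - 1)*(c + 4)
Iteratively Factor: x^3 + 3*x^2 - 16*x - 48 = (x + 3)*(x^2 - 16) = (x - 4)*(x + 3)*(x + 4)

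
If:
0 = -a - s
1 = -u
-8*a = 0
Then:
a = 0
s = 0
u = -1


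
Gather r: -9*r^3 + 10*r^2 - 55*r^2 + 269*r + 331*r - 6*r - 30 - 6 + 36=-9*r^3 - 45*r^2 + 594*r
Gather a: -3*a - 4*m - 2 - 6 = -3*a - 4*m - 8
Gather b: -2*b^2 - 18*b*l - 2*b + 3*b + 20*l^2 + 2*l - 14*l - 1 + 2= -2*b^2 + b*(1 - 18*l) + 20*l^2 - 12*l + 1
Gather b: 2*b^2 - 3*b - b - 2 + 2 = 2*b^2 - 4*b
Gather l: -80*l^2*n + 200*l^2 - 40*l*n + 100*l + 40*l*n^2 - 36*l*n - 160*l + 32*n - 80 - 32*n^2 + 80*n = l^2*(200 - 80*n) + l*(40*n^2 - 76*n - 60) - 32*n^2 + 112*n - 80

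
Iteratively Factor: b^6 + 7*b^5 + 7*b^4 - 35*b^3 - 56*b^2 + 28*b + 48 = (b + 3)*(b^5 + 4*b^4 - 5*b^3 - 20*b^2 + 4*b + 16) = (b + 2)*(b + 3)*(b^4 + 2*b^3 - 9*b^2 - 2*b + 8) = (b - 2)*(b + 2)*(b + 3)*(b^3 + 4*b^2 - b - 4) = (b - 2)*(b + 1)*(b + 2)*(b + 3)*(b^2 + 3*b - 4) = (b - 2)*(b - 1)*(b + 1)*(b + 2)*(b + 3)*(b + 4)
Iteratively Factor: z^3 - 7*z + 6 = (z + 3)*(z^2 - 3*z + 2) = (z - 1)*(z + 3)*(z - 2)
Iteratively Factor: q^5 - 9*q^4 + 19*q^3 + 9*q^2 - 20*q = (q - 5)*(q^4 - 4*q^3 - q^2 + 4*q) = q*(q - 5)*(q^3 - 4*q^2 - q + 4) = q*(q - 5)*(q - 4)*(q^2 - 1) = q*(q - 5)*(q - 4)*(q + 1)*(q - 1)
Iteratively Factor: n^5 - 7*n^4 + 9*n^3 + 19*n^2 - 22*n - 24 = (n - 2)*(n^4 - 5*n^3 - n^2 + 17*n + 12) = (n - 2)*(n + 1)*(n^3 - 6*n^2 + 5*n + 12) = (n - 4)*(n - 2)*(n + 1)*(n^2 - 2*n - 3) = (n - 4)*(n - 3)*(n - 2)*(n + 1)*(n + 1)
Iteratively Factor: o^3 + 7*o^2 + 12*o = (o + 3)*(o^2 + 4*o) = o*(o + 3)*(o + 4)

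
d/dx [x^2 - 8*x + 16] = 2*x - 8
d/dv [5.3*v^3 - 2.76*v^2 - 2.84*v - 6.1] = 15.9*v^2 - 5.52*v - 2.84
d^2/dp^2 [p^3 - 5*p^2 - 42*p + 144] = 6*p - 10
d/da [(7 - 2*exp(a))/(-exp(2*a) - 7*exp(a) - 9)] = (-2*exp(2*a) + 14*exp(a) + 67)*exp(a)/(exp(4*a) + 14*exp(3*a) + 67*exp(2*a) + 126*exp(a) + 81)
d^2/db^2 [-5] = 0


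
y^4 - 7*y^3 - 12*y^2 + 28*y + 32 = (y - 8)*(y - 2)*(y + 1)*(y + 2)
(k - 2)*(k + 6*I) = k^2 - 2*k + 6*I*k - 12*I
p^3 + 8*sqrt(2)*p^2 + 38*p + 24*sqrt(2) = (p + sqrt(2))*(p + 3*sqrt(2))*(p + 4*sqrt(2))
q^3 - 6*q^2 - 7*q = q*(q - 7)*(q + 1)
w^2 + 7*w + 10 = (w + 2)*(w + 5)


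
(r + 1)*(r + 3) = r^2 + 4*r + 3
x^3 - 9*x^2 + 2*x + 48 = (x - 8)*(x - 3)*(x + 2)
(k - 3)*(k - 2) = k^2 - 5*k + 6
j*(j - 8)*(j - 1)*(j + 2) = j^4 - 7*j^3 - 10*j^2 + 16*j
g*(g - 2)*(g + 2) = g^3 - 4*g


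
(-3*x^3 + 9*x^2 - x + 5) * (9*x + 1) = -27*x^4 + 78*x^3 + 44*x + 5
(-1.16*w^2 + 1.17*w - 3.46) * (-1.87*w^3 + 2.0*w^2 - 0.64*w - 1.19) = 2.1692*w^5 - 4.5079*w^4 + 9.5526*w^3 - 6.2884*w^2 + 0.8221*w + 4.1174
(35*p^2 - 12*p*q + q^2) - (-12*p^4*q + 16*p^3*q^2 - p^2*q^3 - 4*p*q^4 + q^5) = 12*p^4*q - 16*p^3*q^2 + p^2*q^3 + 35*p^2 + 4*p*q^4 - 12*p*q - q^5 + q^2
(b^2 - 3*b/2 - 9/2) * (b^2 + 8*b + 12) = b^4 + 13*b^3/2 - 9*b^2/2 - 54*b - 54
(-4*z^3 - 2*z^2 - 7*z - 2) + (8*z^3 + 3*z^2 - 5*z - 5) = 4*z^3 + z^2 - 12*z - 7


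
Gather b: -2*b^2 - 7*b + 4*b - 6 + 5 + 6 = -2*b^2 - 3*b + 5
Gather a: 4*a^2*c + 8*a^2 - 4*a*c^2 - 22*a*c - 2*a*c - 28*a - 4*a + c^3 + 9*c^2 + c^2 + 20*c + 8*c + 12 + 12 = a^2*(4*c + 8) + a*(-4*c^2 - 24*c - 32) + c^3 + 10*c^2 + 28*c + 24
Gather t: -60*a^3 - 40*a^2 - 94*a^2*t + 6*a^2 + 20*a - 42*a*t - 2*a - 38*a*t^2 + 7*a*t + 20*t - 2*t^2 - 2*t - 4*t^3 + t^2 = -60*a^3 - 34*a^2 + 18*a - 4*t^3 + t^2*(-38*a - 1) + t*(-94*a^2 - 35*a + 18)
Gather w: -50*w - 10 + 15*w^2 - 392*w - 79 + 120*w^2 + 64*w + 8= 135*w^2 - 378*w - 81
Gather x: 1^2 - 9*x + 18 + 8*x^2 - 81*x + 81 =8*x^2 - 90*x + 100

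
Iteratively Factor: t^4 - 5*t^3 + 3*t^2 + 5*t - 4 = (t - 1)*(t^3 - 4*t^2 - t + 4) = (t - 1)^2*(t^2 - 3*t - 4) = (t - 1)^2*(t + 1)*(t - 4)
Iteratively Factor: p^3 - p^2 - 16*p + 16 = (p - 4)*(p^2 + 3*p - 4) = (p - 4)*(p - 1)*(p + 4)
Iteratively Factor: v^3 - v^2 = (v)*(v^2 - v) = v*(v - 1)*(v)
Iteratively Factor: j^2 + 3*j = (j)*(j + 3)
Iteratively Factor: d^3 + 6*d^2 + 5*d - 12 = (d + 4)*(d^2 + 2*d - 3) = (d + 3)*(d + 4)*(d - 1)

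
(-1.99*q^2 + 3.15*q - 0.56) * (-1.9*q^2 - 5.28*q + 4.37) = 3.781*q^4 + 4.5222*q^3 - 24.2643*q^2 + 16.7223*q - 2.4472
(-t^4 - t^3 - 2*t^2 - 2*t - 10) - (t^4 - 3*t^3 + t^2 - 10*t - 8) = -2*t^4 + 2*t^3 - 3*t^2 + 8*t - 2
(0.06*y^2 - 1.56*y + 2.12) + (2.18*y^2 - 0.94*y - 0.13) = 2.24*y^2 - 2.5*y + 1.99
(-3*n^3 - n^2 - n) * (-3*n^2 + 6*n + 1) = 9*n^5 - 15*n^4 - 6*n^3 - 7*n^2 - n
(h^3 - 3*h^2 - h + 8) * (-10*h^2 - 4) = -10*h^5 + 30*h^4 + 6*h^3 - 68*h^2 + 4*h - 32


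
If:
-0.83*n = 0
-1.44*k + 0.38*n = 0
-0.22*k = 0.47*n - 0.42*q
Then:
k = 0.00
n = 0.00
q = 0.00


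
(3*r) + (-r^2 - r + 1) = -r^2 + 2*r + 1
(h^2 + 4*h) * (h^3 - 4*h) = h^5 + 4*h^4 - 4*h^3 - 16*h^2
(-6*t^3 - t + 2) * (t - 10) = -6*t^4 + 60*t^3 - t^2 + 12*t - 20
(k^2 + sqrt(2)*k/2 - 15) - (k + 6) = k^2 - k + sqrt(2)*k/2 - 21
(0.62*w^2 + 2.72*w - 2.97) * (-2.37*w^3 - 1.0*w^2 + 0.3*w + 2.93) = -1.4694*w^5 - 7.0664*w^4 + 4.5049*w^3 + 5.6026*w^2 + 7.0786*w - 8.7021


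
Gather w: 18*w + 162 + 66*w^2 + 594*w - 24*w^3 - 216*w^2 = -24*w^3 - 150*w^2 + 612*w + 162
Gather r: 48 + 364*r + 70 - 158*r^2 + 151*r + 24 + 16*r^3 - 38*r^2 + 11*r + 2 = 16*r^3 - 196*r^2 + 526*r + 144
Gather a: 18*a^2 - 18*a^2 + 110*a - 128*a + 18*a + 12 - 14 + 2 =0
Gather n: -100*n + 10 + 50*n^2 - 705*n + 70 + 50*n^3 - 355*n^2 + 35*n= 50*n^3 - 305*n^2 - 770*n + 80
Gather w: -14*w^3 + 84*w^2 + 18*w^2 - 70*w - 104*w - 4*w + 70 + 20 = -14*w^3 + 102*w^2 - 178*w + 90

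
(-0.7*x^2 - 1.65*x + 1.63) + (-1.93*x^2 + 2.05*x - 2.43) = -2.63*x^2 + 0.4*x - 0.8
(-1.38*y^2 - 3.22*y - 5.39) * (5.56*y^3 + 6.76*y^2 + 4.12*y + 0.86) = -7.6728*y^5 - 27.232*y^4 - 57.4212*y^3 - 50.8896*y^2 - 24.976*y - 4.6354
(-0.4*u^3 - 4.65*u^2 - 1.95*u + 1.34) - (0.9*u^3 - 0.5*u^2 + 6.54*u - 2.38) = -1.3*u^3 - 4.15*u^2 - 8.49*u + 3.72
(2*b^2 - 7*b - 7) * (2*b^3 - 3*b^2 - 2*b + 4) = 4*b^5 - 20*b^4 + 3*b^3 + 43*b^2 - 14*b - 28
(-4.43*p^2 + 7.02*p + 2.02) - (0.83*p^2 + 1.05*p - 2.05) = -5.26*p^2 + 5.97*p + 4.07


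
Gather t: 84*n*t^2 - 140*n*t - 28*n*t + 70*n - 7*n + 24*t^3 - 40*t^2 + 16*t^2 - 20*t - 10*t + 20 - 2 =63*n + 24*t^3 + t^2*(84*n - 24) + t*(-168*n - 30) + 18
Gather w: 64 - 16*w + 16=80 - 16*w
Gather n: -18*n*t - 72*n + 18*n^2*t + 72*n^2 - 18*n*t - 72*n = n^2*(18*t + 72) + n*(-36*t - 144)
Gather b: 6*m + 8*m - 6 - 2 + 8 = 14*m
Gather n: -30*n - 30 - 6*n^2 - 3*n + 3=-6*n^2 - 33*n - 27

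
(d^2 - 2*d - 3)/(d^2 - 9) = (d + 1)/(d + 3)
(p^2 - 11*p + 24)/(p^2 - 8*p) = (p - 3)/p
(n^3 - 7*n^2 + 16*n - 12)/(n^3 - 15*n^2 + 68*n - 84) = (n^2 - 5*n + 6)/(n^2 - 13*n + 42)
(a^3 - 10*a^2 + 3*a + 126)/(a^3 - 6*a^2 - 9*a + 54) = (a - 7)/(a - 3)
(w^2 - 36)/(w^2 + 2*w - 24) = (w - 6)/(w - 4)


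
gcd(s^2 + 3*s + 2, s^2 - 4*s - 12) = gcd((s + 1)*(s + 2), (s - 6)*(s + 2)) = s + 2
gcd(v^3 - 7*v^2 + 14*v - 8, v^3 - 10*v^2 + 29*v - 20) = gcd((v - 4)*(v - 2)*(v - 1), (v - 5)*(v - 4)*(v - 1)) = v^2 - 5*v + 4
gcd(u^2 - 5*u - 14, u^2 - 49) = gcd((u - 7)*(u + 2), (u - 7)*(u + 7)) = u - 7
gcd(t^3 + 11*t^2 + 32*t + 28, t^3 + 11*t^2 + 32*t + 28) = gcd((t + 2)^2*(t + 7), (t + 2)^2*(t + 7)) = t^3 + 11*t^2 + 32*t + 28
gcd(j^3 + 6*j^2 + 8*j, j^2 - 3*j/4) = j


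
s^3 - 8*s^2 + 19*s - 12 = (s - 4)*(s - 3)*(s - 1)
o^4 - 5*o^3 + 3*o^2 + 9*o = o*(o - 3)^2*(o + 1)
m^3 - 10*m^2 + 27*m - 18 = (m - 6)*(m - 3)*(m - 1)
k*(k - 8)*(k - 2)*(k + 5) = k^4 - 5*k^3 - 34*k^2 + 80*k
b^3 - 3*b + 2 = (b - 1)^2*(b + 2)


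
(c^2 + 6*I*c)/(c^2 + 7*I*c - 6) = c/(c + I)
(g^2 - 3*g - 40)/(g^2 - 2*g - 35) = (g - 8)/(g - 7)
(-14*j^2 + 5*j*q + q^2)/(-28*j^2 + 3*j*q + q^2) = (-2*j + q)/(-4*j + q)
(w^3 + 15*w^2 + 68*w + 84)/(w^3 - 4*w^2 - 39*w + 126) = (w^2 + 9*w + 14)/(w^2 - 10*w + 21)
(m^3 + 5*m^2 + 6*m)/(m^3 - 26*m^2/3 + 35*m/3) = 3*(m^2 + 5*m + 6)/(3*m^2 - 26*m + 35)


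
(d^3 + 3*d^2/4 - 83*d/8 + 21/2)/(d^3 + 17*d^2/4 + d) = (8*d^2 - 26*d + 21)/(2*d*(4*d + 1))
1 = 1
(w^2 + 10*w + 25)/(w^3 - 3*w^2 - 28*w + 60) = (w + 5)/(w^2 - 8*w + 12)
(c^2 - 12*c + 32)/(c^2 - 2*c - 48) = (c - 4)/(c + 6)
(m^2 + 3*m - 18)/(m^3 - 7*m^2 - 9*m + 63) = (m + 6)/(m^2 - 4*m - 21)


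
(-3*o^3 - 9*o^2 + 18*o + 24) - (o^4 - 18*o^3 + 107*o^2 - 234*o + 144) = -o^4 + 15*o^3 - 116*o^2 + 252*o - 120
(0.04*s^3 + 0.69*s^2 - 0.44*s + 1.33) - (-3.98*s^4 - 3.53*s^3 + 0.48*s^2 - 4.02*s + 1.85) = 3.98*s^4 + 3.57*s^3 + 0.21*s^2 + 3.58*s - 0.52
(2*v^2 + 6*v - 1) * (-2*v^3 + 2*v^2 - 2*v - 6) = -4*v^5 - 8*v^4 + 10*v^3 - 26*v^2 - 34*v + 6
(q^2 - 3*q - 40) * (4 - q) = -q^3 + 7*q^2 + 28*q - 160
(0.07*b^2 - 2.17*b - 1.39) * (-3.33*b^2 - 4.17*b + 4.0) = -0.2331*b^4 + 6.9342*b^3 + 13.9576*b^2 - 2.8837*b - 5.56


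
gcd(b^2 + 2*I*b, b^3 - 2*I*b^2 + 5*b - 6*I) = b + 2*I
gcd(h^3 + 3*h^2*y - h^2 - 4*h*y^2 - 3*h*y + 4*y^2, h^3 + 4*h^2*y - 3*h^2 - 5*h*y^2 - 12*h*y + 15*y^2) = -h + y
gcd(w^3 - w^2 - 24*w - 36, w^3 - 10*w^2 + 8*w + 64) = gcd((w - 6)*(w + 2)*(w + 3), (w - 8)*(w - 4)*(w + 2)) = w + 2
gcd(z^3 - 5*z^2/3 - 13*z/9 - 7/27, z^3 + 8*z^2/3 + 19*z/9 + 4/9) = z + 1/3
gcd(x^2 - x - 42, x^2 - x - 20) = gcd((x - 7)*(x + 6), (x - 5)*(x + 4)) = 1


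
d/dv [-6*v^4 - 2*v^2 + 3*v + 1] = -24*v^3 - 4*v + 3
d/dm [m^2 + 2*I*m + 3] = 2*m + 2*I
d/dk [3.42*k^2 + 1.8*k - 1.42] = 6.84*k + 1.8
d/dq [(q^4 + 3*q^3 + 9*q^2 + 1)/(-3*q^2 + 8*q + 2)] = (-6*q^5 + 15*q^4 + 56*q^3 + 90*q^2 + 42*q - 8)/(9*q^4 - 48*q^3 + 52*q^2 + 32*q + 4)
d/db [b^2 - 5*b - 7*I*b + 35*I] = 2*b - 5 - 7*I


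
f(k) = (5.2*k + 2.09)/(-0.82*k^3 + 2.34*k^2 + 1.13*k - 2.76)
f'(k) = (5.2*k + 2.09)*(2.46*k^2 - 4.68*k - 1.13)/(-0.82*k^3 + 2.34*k^2 + 1.13*k - 2.76)^2 + 5.2/(-0.82*k^3 + 2.34*k^2 + 1.13*k - 2.76)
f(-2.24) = -0.61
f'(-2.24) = -0.51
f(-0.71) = 0.77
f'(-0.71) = -3.75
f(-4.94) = -0.16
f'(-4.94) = -0.05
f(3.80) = -2.26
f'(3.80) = 3.34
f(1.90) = 5.42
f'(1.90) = -0.44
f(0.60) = -3.68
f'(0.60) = -11.59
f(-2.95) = -0.38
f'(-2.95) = -0.21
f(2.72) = 14.44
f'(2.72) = 60.35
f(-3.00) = -0.36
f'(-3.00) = -0.20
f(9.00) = -0.12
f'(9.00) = 0.03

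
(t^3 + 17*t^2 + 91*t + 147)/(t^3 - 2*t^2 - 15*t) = (t^2 + 14*t + 49)/(t*(t - 5))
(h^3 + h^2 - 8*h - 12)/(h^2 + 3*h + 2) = (h^2 - h - 6)/(h + 1)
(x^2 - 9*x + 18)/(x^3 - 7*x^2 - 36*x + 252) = (x - 3)/(x^2 - x - 42)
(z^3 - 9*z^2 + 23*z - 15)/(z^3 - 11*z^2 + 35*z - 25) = (z - 3)/(z - 5)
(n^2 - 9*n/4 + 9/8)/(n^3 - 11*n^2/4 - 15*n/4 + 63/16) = 2*(2*n - 3)/(4*n^2 - 8*n - 21)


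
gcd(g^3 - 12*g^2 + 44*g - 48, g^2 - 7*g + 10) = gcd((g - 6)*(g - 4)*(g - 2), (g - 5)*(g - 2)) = g - 2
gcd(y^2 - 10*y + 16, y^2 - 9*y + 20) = 1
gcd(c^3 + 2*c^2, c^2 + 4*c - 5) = 1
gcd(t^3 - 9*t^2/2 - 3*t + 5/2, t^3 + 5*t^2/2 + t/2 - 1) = t^2 + t/2 - 1/2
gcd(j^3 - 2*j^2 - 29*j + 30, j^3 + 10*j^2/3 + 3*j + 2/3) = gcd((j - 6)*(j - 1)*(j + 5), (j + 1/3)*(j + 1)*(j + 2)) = 1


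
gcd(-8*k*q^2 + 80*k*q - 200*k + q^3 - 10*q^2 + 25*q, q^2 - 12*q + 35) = q - 5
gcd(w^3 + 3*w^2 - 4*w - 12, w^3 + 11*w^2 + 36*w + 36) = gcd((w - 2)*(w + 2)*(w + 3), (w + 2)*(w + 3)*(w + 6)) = w^2 + 5*w + 6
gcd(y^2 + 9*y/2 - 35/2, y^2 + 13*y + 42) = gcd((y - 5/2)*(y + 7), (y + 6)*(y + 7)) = y + 7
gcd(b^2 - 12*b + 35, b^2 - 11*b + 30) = b - 5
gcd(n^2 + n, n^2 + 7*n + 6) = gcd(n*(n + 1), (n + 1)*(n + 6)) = n + 1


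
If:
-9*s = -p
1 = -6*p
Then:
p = -1/6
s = -1/54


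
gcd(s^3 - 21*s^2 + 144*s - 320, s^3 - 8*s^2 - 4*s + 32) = s - 8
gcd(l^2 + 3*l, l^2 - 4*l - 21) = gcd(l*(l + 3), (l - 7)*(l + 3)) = l + 3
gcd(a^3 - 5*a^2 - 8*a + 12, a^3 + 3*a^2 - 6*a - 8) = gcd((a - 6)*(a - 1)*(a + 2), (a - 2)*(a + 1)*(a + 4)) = 1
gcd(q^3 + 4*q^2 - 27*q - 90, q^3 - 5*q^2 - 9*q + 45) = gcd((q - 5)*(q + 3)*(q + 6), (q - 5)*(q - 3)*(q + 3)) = q^2 - 2*q - 15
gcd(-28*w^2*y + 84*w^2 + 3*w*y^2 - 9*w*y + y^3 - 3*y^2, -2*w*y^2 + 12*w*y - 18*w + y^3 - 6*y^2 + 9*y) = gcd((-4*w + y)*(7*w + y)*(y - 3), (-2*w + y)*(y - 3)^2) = y - 3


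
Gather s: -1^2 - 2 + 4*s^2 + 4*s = 4*s^2 + 4*s - 3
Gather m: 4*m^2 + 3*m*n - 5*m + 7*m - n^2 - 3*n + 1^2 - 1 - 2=4*m^2 + m*(3*n + 2) - n^2 - 3*n - 2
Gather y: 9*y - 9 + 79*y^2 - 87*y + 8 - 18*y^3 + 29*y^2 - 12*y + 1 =-18*y^3 + 108*y^2 - 90*y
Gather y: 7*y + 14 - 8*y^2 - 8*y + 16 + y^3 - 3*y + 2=y^3 - 8*y^2 - 4*y + 32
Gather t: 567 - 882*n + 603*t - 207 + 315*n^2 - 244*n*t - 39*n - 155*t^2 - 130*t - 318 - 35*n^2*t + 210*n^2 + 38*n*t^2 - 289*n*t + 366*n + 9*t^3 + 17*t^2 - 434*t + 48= 525*n^2 - 555*n + 9*t^3 + t^2*(38*n - 138) + t*(-35*n^2 - 533*n + 39) + 90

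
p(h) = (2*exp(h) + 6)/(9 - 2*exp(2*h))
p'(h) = 2*exp(h)/(9 - 2*exp(2*h)) + 4*(2*exp(h) + 6)*exp(2*h)/(9 - 2*exp(2*h))^2 = 2*(4*(exp(h) + 3)*exp(h) - 2*exp(2*h) + 9)*exp(h)/(2*exp(2*h) - 9)^2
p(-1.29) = 0.74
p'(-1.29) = 0.09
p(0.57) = 3.47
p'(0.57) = 17.10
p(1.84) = -0.26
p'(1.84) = 0.42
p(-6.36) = 0.67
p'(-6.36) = 0.00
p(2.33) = -0.13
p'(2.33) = 0.17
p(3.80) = -0.02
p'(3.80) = 0.03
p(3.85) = -0.02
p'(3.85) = 0.02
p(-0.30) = 0.95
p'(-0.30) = 0.45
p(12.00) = 0.00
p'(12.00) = 0.00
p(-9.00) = 0.67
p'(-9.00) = 0.00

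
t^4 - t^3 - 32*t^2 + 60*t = t*(t - 5)*(t - 2)*(t + 6)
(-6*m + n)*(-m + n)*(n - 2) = 6*m^2*n - 12*m^2 - 7*m*n^2 + 14*m*n + n^3 - 2*n^2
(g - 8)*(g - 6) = g^2 - 14*g + 48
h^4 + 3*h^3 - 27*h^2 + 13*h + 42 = (h - 3)*(h - 2)*(h + 1)*(h + 7)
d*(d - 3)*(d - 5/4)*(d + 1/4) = d^4 - 4*d^3 + 43*d^2/16 + 15*d/16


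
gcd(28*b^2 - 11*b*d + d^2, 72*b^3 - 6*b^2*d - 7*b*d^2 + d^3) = 4*b - d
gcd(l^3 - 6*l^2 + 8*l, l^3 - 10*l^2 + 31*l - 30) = l - 2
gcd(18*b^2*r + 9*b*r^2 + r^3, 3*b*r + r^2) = 3*b*r + r^2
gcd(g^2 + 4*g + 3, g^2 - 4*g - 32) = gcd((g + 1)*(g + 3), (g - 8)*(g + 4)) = 1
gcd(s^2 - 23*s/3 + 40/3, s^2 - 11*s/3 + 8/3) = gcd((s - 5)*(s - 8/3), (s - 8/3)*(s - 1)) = s - 8/3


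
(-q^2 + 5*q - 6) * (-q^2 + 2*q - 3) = q^4 - 7*q^3 + 19*q^2 - 27*q + 18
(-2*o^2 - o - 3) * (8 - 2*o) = 4*o^3 - 14*o^2 - 2*o - 24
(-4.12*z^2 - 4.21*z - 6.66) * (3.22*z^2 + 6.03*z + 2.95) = -13.2664*z^4 - 38.3998*z^3 - 58.9855*z^2 - 52.5793*z - 19.647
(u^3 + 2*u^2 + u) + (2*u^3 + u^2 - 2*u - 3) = 3*u^3 + 3*u^2 - u - 3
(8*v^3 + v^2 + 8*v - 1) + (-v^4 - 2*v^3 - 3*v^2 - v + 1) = -v^4 + 6*v^3 - 2*v^2 + 7*v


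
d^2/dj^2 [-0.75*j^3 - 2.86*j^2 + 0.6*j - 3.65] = -4.5*j - 5.72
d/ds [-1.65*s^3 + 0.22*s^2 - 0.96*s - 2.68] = -4.95*s^2 + 0.44*s - 0.96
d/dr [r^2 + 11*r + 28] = 2*r + 11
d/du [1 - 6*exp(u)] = -6*exp(u)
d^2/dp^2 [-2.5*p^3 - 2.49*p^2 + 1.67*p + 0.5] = -15.0*p - 4.98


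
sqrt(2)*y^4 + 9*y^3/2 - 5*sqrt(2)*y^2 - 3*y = y*(y - sqrt(2))*(y + 3*sqrt(2))*(sqrt(2)*y + 1/2)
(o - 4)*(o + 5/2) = o^2 - 3*o/2 - 10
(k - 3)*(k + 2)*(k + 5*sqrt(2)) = k^3 - k^2 + 5*sqrt(2)*k^2 - 5*sqrt(2)*k - 6*k - 30*sqrt(2)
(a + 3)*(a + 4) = a^2 + 7*a + 12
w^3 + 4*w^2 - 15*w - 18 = (w - 3)*(w + 1)*(w + 6)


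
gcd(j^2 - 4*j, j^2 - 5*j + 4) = j - 4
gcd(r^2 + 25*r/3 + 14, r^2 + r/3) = 1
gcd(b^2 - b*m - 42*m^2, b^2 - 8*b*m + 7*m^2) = b - 7*m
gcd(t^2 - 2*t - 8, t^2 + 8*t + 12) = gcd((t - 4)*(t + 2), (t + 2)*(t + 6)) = t + 2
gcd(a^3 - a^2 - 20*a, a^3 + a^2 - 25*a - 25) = a - 5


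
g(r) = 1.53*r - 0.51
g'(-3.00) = 1.53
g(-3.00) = -5.10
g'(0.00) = 1.53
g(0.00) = -0.51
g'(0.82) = 1.53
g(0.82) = 0.74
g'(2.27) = 1.53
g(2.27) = 2.96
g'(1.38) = 1.53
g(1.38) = 1.60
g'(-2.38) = 1.53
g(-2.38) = -4.15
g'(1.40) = 1.53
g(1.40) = 1.63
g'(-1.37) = 1.53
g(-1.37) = -2.61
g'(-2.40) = 1.53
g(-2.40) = -4.18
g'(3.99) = 1.53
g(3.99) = 5.59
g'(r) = 1.53000000000000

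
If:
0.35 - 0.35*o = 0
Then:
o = 1.00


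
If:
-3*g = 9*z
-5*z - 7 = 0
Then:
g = 21/5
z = -7/5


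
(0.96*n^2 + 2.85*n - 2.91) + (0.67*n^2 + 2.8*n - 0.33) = 1.63*n^2 + 5.65*n - 3.24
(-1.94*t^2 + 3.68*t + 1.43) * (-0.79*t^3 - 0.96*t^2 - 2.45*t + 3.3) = 1.5326*t^5 - 1.0448*t^4 + 0.0905000000000005*t^3 - 16.7908*t^2 + 8.6405*t + 4.719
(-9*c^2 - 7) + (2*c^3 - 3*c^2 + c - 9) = 2*c^3 - 12*c^2 + c - 16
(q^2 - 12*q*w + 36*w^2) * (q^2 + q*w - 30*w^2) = q^4 - 11*q^3*w - 6*q^2*w^2 + 396*q*w^3 - 1080*w^4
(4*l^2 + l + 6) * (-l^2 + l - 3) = -4*l^4 + 3*l^3 - 17*l^2 + 3*l - 18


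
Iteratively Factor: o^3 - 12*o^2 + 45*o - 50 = (o - 2)*(o^2 - 10*o + 25) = (o - 5)*(o - 2)*(o - 5)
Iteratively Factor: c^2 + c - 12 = (c + 4)*(c - 3)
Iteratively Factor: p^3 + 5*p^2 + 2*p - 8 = (p + 2)*(p^2 + 3*p - 4) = (p - 1)*(p + 2)*(p + 4)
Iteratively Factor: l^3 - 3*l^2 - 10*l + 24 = (l - 2)*(l^2 - l - 12) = (l - 2)*(l + 3)*(l - 4)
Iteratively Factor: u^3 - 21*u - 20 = (u + 1)*(u^2 - u - 20) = (u + 1)*(u + 4)*(u - 5)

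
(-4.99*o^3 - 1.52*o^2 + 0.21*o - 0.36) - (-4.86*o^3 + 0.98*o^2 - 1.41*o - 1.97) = -0.13*o^3 - 2.5*o^2 + 1.62*o + 1.61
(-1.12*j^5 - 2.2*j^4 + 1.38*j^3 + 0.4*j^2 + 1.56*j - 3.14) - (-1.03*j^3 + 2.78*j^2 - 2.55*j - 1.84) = -1.12*j^5 - 2.2*j^4 + 2.41*j^3 - 2.38*j^2 + 4.11*j - 1.3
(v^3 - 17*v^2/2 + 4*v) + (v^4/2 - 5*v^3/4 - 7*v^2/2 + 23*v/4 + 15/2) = v^4/2 - v^3/4 - 12*v^2 + 39*v/4 + 15/2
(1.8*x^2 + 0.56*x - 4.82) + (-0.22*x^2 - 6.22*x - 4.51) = 1.58*x^2 - 5.66*x - 9.33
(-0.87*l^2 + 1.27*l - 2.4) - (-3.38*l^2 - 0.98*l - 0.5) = 2.51*l^2 + 2.25*l - 1.9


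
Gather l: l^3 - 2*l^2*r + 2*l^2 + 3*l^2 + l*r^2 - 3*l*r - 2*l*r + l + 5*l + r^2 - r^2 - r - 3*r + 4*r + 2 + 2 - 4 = l^3 + l^2*(5 - 2*r) + l*(r^2 - 5*r + 6)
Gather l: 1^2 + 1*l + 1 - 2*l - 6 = -l - 4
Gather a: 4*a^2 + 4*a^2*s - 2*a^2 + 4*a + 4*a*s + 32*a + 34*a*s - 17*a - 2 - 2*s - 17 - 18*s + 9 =a^2*(4*s + 2) + a*(38*s + 19) - 20*s - 10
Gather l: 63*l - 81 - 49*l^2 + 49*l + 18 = -49*l^2 + 112*l - 63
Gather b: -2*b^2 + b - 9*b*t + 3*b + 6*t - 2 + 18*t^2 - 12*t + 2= -2*b^2 + b*(4 - 9*t) + 18*t^2 - 6*t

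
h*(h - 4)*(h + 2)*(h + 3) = h^4 + h^3 - 14*h^2 - 24*h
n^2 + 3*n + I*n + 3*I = (n + 3)*(n + I)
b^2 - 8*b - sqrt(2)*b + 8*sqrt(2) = (b - 8)*(b - sqrt(2))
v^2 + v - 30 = (v - 5)*(v + 6)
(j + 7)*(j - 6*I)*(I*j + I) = I*j^3 + 6*j^2 + 8*I*j^2 + 48*j + 7*I*j + 42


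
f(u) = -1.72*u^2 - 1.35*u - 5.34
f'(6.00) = -21.99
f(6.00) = -75.36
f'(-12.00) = 39.93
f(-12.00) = -236.82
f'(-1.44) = 3.60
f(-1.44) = -6.96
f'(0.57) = -3.31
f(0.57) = -6.67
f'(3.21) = -12.39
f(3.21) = -27.40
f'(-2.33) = 6.67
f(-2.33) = -11.53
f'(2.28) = -9.19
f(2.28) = -17.36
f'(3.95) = -14.94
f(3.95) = -37.51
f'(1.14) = -5.27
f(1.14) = -9.11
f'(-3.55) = 10.86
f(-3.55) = -22.22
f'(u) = -3.44*u - 1.35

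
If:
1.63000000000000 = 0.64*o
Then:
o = 2.55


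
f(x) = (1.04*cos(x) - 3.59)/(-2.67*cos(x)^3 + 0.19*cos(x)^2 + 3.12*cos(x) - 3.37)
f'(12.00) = -0.93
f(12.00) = 1.23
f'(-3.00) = -0.29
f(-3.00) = 1.25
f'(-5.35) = 0.12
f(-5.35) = 1.48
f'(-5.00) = -0.88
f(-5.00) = 1.30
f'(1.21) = -0.81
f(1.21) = 1.36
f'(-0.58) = -0.93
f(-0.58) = 1.24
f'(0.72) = 0.83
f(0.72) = 1.37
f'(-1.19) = 0.77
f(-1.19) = 1.38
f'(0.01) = 0.02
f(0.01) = 0.93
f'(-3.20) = 0.12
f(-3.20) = 1.27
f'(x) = (1.04*cos(x) - 3.59)*(-8.01*sin(x)*cos(x)^2 + 0.38*sin(x)*cos(x) + 3.12*sin(x))/(-2.67*cos(x)^3 + 0.19*cos(x)^2 + 3.12*cos(x) - 3.37)^2 - 1.04*sin(x)/(-2.67*cos(x)^3 + 0.19*cos(x)^2 + 3.12*cos(x) - 3.37)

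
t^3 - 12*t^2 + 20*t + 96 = (t - 8)*(t - 6)*(t + 2)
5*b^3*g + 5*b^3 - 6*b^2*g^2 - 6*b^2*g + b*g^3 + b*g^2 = (-5*b + g)*(-b + g)*(b*g + b)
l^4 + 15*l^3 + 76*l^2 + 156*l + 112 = (l + 2)^2*(l + 4)*(l + 7)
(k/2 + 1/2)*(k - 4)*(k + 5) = k^3/2 + k^2 - 19*k/2 - 10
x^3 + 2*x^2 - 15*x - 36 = (x - 4)*(x + 3)^2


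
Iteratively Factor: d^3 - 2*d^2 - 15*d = (d)*(d^2 - 2*d - 15) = d*(d + 3)*(d - 5)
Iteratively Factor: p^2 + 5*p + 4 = (p + 1)*(p + 4)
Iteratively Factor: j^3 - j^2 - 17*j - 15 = (j + 1)*(j^2 - 2*j - 15) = (j + 1)*(j + 3)*(j - 5)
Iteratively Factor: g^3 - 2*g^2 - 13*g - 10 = (g + 2)*(g^2 - 4*g - 5) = (g - 5)*(g + 2)*(g + 1)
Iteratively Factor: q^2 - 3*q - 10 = (q + 2)*(q - 5)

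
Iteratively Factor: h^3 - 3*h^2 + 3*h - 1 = (h - 1)*(h^2 - 2*h + 1) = (h - 1)^2*(h - 1)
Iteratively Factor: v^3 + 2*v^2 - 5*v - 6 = (v + 3)*(v^2 - v - 2) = (v + 1)*(v + 3)*(v - 2)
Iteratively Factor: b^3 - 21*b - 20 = (b + 4)*(b^2 - 4*b - 5) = (b - 5)*(b + 4)*(b + 1)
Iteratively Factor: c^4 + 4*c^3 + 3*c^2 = (c + 3)*(c^3 + c^2) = c*(c + 3)*(c^2 + c) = c*(c + 1)*(c + 3)*(c)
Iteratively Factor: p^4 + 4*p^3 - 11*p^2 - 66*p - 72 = (p - 4)*(p^3 + 8*p^2 + 21*p + 18) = (p - 4)*(p + 3)*(p^2 + 5*p + 6) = (p - 4)*(p + 2)*(p + 3)*(p + 3)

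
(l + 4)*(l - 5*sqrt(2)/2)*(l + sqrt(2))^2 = l^4 - sqrt(2)*l^3/2 + 4*l^3 - 8*l^2 - 2*sqrt(2)*l^2 - 32*l - 5*sqrt(2)*l - 20*sqrt(2)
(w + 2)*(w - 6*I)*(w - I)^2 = w^4 + 2*w^3 - 8*I*w^3 - 13*w^2 - 16*I*w^2 - 26*w + 6*I*w + 12*I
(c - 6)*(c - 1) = c^2 - 7*c + 6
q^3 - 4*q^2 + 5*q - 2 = (q - 2)*(q - 1)^2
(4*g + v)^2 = 16*g^2 + 8*g*v + v^2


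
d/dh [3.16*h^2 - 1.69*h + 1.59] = 6.32*h - 1.69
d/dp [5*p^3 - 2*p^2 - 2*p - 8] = 15*p^2 - 4*p - 2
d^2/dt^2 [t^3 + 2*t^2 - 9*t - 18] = 6*t + 4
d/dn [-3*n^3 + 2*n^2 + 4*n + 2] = -9*n^2 + 4*n + 4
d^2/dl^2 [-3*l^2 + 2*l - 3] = -6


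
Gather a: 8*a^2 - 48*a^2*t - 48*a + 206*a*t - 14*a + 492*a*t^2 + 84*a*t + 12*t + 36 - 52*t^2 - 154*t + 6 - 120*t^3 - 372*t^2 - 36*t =a^2*(8 - 48*t) + a*(492*t^2 + 290*t - 62) - 120*t^3 - 424*t^2 - 178*t + 42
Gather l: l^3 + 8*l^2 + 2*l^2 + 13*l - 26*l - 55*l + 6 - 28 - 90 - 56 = l^3 + 10*l^2 - 68*l - 168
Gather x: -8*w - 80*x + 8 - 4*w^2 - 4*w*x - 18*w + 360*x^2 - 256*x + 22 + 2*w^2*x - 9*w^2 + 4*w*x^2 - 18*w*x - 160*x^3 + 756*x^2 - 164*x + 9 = -13*w^2 - 26*w - 160*x^3 + x^2*(4*w + 1116) + x*(2*w^2 - 22*w - 500) + 39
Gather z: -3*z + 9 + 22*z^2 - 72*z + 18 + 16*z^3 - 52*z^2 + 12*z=16*z^3 - 30*z^2 - 63*z + 27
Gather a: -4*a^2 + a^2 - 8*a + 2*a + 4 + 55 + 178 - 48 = -3*a^2 - 6*a + 189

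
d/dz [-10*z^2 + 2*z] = 2 - 20*z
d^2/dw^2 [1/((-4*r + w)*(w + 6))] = 2*(-(4*r - w)^2 + (4*r - w)*(w + 6) - (w + 6)^2)/((4*r - w)^3*(w + 6)^3)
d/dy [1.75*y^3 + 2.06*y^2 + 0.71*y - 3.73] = 5.25*y^2 + 4.12*y + 0.71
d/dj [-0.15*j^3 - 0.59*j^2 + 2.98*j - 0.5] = -0.45*j^2 - 1.18*j + 2.98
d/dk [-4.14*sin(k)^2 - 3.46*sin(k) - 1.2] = -(8.28*sin(k) + 3.46)*cos(k)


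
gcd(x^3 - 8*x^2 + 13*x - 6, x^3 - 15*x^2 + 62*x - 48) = x^2 - 7*x + 6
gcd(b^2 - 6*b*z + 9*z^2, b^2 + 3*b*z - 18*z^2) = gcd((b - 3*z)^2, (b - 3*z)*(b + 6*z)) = -b + 3*z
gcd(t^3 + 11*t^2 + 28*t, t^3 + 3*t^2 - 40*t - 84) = t + 7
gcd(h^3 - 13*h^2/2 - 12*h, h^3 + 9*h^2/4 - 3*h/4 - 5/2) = 1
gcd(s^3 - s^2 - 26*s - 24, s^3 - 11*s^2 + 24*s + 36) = s^2 - 5*s - 6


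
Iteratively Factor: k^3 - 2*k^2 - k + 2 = (k - 2)*(k^2 - 1) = (k - 2)*(k + 1)*(k - 1)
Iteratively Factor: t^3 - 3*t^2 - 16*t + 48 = (t - 3)*(t^2 - 16) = (t - 4)*(t - 3)*(t + 4)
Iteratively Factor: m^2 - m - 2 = (m - 2)*(m + 1)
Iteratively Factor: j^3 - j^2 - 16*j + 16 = (j + 4)*(j^2 - 5*j + 4) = (j - 4)*(j + 4)*(j - 1)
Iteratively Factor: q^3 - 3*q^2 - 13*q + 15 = (q - 1)*(q^2 - 2*q - 15) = (q - 1)*(q + 3)*(q - 5)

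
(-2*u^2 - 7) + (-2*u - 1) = -2*u^2 - 2*u - 8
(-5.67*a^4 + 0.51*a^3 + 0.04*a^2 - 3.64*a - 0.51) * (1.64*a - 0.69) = -9.2988*a^5 + 4.7487*a^4 - 0.2863*a^3 - 5.9972*a^2 + 1.6752*a + 0.3519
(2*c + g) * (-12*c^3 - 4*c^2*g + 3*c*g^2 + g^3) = -24*c^4 - 20*c^3*g + 2*c^2*g^2 + 5*c*g^3 + g^4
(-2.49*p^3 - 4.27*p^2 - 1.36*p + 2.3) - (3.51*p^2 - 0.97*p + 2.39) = -2.49*p^3 - 7.78*p^2 - 0.39*p - 0.0900000000000003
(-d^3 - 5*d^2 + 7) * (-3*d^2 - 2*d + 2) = 3*d^5 + 17*d^4 + 8*d^3 - 31*d^2 - 14*d + 14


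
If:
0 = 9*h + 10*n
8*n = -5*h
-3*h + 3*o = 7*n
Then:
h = 0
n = 0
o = 0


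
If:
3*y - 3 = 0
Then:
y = 1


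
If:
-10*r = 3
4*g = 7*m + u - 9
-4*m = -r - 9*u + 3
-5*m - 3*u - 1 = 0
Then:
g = -791/285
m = -63/190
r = -3/10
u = 25/114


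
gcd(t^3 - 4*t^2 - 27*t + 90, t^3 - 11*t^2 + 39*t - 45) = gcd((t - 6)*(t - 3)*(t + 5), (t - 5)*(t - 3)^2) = t - 3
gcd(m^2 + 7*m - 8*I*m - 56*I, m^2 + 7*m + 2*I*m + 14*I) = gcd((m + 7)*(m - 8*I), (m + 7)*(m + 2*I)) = m + 7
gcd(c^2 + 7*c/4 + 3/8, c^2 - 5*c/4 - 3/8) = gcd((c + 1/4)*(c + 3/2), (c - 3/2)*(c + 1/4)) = c + 1/4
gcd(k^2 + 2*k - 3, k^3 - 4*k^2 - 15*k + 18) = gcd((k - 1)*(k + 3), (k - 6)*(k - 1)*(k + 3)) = k^2 + 2*k - 3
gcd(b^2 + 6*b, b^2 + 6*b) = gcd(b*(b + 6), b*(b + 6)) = b^2 + 6*b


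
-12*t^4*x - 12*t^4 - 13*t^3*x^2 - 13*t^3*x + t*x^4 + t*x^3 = (-4*t + x)*(t + x)*(3*t + x)*(t*x + t)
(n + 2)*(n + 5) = n^2 + 7*n + 10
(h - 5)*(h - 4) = h^2 - 9*h + 20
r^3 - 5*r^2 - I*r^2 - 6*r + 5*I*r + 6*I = (r - 6)*(r + 1)*(r - I)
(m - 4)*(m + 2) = m^2 - 2*m - 8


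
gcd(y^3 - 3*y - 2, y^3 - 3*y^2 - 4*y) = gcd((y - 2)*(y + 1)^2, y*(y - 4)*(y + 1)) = y + 1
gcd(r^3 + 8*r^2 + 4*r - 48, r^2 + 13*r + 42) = r + 6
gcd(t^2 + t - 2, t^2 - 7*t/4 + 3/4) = t - 1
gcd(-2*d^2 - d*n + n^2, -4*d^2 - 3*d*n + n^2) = d + n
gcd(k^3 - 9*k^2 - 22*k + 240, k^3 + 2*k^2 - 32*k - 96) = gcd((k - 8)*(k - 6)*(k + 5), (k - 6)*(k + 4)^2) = k - 6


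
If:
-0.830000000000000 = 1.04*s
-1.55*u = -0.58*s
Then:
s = -0.80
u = -0.30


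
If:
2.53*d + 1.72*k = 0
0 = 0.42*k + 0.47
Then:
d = 0.76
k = -1.12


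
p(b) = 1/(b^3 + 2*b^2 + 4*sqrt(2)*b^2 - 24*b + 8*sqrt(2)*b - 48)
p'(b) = (-3*b^2 - 8*sqrt(2)*b - 4*b - 8*sqrt(2) + 24)/(b^3 + 2*b^2 + 4*sqrt(2)*b^2 - 24*b + 8*sqrt(2)*b - 48)^2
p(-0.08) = -0.02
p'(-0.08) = 0.01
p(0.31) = -0.02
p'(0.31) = 0.00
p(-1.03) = -0.04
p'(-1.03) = 0.03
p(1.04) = -0.02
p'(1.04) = 0.00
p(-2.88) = 0.04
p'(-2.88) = 0.04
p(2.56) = -0.07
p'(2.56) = -0.25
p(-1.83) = -0.19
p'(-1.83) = 1.10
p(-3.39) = 0.02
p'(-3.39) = 0.02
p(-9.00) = -0.02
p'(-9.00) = -0.05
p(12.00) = 0.00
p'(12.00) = 0.00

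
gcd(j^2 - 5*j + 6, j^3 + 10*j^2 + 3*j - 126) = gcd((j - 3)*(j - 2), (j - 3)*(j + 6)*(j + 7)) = j - 3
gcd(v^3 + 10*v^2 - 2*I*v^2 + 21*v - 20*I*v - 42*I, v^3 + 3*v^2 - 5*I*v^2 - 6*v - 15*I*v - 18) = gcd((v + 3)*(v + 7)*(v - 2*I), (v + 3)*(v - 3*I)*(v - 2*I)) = v^2 + v*(3 - 2*I) - 6*I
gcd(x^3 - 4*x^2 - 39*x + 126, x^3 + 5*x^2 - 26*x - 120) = x + 6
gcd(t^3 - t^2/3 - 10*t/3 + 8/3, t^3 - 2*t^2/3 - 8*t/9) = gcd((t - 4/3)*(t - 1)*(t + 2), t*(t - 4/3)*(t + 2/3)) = t - 4/3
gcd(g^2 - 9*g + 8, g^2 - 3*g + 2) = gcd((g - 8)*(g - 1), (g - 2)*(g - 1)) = g - 1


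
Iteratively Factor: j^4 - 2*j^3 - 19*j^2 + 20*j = (j)*(j^3 - 2*j^2 - 19*j + 20) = j*(j - 1)*(j^2 - j - 20) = j*(j - 5)*(j - 1)*(j + 4)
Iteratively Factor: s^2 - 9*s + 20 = (s - 5)*(s - 4)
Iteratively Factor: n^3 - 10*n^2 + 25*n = (n)*(n^2 - 10*n + 25) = n*(n - 5)*(n - 5)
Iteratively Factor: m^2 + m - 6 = (m - 2)*(m + 3)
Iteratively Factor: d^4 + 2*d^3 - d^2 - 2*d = (d + 1)*(d^3 + d^2 - 2*d) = d*(d + 1)*(d^2 + d - 2) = d*(d + 1)*(d + 2)*(d - 1)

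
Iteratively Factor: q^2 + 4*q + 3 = (q + 1)*(q + 3)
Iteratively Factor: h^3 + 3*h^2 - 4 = (h - 1)*(h^2 + 4*h + 4) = (h - 1)*(h + 2)*(h + 2)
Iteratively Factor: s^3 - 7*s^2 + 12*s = (s - 3)*(s^2 - 4*s) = (s - 4)*(s - 3)*(s)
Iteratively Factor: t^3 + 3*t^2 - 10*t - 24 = (t - 3)*(t^2 + 6*t + 8) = (t - 3)*(t + 2)*(t + 4)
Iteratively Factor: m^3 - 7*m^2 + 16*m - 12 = (m - 2)*(m^2 - 5*m + 6) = (m - 2)^2*(m - 3)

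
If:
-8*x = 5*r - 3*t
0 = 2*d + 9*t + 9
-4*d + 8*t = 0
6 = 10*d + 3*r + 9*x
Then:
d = -18/13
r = -769/91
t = -9/13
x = 457/91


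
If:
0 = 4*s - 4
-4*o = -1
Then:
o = 1/4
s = 1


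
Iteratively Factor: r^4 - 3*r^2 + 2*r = (r - 1)*(r^3 + r^2 - 2*r) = (r - 1)^2*(r^2 + 2*r) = (r - 1)^2*(r + 2)*(r)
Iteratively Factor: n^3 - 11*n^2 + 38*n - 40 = (n - 5)*(n^2 - 6*n + 8) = (n - 5)*(n - 2)*(n - 4)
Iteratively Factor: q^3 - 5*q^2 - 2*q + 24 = (q - 3)*(q^2 - 2*q - 8) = (q - 4)*(q - 3)*(q + 2)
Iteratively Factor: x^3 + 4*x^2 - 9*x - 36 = (x + 4)*(x^2 - 9) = (x + 3)*(x + 4)*(x - 3)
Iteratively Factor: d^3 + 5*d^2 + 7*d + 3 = (d + 3)*(d^2 + 2*d + 1) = (d + 1)*(d + 3)*(d + 1)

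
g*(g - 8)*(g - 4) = g^3 - 12*g^2 + 32*g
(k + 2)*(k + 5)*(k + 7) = k^3 + 14*k^2 + 59*k + 70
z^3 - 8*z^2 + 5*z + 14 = (z - 7)*(z - 2)*(z + 1)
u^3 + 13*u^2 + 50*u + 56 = (u + 2)*(u + 4)*(u + 7)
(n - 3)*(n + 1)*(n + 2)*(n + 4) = n^4 + 4*n^3 - 7*n^2 - 34*n - 24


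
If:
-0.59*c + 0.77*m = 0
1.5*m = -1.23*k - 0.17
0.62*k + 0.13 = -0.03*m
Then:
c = 0.08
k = -0.21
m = 0.06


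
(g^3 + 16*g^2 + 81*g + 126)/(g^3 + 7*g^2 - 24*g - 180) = (g^2 + 10*g + 21)/(g^2 + g - 30)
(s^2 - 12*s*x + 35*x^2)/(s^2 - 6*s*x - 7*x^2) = (s - 5*x)/(s + x)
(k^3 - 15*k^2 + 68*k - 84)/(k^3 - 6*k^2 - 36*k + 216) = (k^2 - 9*k + 14)/(k^2 - 36)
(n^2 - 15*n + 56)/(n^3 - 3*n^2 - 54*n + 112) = (n - 7)/(n^2 + 5*n - 14)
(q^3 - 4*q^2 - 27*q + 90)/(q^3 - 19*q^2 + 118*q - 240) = (q^2 + 2*q - 15)/(q^2 - 13*q + 40)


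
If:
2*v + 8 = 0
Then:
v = -4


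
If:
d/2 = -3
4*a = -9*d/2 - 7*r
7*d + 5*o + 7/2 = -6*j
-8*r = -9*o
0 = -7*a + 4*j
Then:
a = 2691/1003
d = -6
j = 18837/4012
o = 2072/1003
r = 2331/1003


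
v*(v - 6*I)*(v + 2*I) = v^3 - 4*I*v^2 + 12*v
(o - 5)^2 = o^2 - 10*o + 25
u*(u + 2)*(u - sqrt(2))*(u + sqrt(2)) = u^4 + 2*u^3 - 2*u^2 - 4*u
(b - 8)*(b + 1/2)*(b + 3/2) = b^3 - 6*b^2 - 61*b/4 - 6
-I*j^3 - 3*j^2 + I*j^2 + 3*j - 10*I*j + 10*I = (j - 5*I)*(j + 2*I)*(-I*j + I)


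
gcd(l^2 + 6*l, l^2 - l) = l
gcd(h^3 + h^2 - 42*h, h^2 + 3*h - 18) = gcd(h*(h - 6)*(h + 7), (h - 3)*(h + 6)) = 1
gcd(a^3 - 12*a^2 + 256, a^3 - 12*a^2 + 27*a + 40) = a - 8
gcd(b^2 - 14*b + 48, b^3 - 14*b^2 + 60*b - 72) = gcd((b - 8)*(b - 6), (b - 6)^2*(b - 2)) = b - 6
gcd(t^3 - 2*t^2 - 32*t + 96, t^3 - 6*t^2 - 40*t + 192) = t^2 + 2*t - 24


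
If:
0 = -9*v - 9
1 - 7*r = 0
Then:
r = 1/7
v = -1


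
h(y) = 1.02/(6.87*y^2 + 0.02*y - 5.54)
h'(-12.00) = 0.00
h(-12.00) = 0.00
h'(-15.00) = 0.00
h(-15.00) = 0.00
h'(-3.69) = 0.01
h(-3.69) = 0.01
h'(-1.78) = 0.10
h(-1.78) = 0.06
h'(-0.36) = 0.23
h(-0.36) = -0.22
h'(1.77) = -0.10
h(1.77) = 0.06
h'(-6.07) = 0.00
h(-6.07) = 0.00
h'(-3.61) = 0.01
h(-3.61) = 0.01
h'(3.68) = -0.01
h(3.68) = 0.01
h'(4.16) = -0.00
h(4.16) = 0.01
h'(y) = 1.02*(-13.74*y - 0.02)/(6.87*y^2 + 0.02*y - 5.54)^2 = (-14.0148*y - 0.0204)/(6.87*y^2 + 0.02*y - 5.54)^2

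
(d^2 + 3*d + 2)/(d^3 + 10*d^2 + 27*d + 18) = (d + 2)/(d^2 + 9*d + 18)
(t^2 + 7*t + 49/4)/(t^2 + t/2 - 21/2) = (t + 7/2)/(t - 3)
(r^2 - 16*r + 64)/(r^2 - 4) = (r^2 - 16*r + 64)/(r^2 - 4)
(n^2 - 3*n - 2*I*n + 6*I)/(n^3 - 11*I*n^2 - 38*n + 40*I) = (n - 3)/(n^2 - 9*I*n - 20)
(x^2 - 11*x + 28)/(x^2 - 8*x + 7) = (x - 4)/(x - 1)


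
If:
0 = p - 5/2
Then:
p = 5/2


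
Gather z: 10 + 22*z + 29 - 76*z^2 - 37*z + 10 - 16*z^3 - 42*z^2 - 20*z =-16*z^3 - 118*z^2 - 35*z + 49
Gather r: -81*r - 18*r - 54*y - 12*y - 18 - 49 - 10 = -99*r - 66*y - 77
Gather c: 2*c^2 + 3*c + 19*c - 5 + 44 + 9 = 2*c^2 + 22*c + 48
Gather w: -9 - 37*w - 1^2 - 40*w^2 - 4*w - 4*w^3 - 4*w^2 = -4*w^3 - 44*w^2 - 41*w - 10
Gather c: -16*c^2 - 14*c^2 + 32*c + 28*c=-30*c^2 + 60*c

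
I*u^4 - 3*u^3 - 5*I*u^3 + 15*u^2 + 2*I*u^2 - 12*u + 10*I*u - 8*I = (u - 4)*(u + I)*(u + 2*I)*(I*u - I)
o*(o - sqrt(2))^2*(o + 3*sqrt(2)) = o^4 + sqrt(2)*o^3 - 10*o^2 + 6*sqrt(2)*o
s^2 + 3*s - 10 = (s - 2)*(s + 5)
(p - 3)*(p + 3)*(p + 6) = p^3 + 6*p^2 - 9*p - 54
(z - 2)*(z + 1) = z^2 - z - 2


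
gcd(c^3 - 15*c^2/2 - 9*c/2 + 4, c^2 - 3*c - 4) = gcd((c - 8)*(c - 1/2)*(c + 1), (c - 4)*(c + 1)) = c + 1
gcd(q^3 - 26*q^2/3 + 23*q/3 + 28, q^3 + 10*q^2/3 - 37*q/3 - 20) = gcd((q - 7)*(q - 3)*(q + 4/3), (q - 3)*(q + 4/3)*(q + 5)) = q^2 - 5*q/3 - 4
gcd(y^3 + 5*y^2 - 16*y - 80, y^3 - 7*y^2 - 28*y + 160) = y^2 + y - 20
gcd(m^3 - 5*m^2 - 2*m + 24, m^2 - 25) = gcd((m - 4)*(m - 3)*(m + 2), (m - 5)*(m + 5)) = 1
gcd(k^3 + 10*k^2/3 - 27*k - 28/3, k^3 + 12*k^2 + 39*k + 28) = k + 7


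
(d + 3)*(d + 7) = d^2 + 10*d + 21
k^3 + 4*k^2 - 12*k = k*(k - 2)*(k + 6)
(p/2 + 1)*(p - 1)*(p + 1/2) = p^3/2 + 3*p^2/4 - 3*p/4 - 1/2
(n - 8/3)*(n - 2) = n^2 - 14*n/3 + 16/3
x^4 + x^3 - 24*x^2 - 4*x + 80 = (x - 4)*(x - 2)*(x + 2)*(x + 5)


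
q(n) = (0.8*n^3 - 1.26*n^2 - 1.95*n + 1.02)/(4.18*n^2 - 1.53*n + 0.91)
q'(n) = (1.53 - 8.36*n)*(0.8*n^3 - 1.26*n^2 - 1.95*n + 1.02)/(4.18*n^2 - 1.53*n + 0.91)^2 + (2.4*n^2 - 2.52*n - 1.95)/(4.18*n^2 - 1.53*n + 0.91) = (3.344*n^4 - 2.448*n^3 + 12.2628*n^2 - 10.8204*n - 0.2139)/(17.4724*n^4 - 12.7908*n^3 + 9.9485*n^2 - 2.7846*n + 0.8281)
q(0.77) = -0.39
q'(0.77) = -0.25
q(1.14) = -0.36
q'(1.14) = 0.26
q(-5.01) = -1.07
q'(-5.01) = 0.22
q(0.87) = -0.40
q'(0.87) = -0.01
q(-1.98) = -0.31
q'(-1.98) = 0.34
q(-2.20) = -0.38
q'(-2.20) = 0.31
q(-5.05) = -1.08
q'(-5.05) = 0.22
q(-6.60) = -1.40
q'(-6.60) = 0.21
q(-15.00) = -3.06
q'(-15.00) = 0.19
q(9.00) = 1.43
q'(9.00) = 0.20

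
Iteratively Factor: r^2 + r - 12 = (r - 3)*(r + 4)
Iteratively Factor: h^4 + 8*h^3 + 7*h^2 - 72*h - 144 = (h - 3)*(h^3 + 11*h^2 + 40*h + 48) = (h - 3)*(h + 4)*(h^2 + 7*h + 12) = (h - 3)*(h + 4)^2*(h + 3)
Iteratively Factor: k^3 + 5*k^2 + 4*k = (k)*(k^2 + 5*k + 4) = k*(k + 4)*(k + 1)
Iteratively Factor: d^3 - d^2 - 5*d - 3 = (d + 1)*(d^2 - 2*d - 3) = (d + 1)^2*(d - 3)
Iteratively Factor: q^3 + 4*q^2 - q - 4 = (q + 1)*(q^2 + 3*q - 4) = (q + 1)*(q + 4)*(q - 1)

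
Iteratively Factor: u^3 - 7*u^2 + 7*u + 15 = (u - 5)*(u^2 - 2*u - 3) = (u - 5)*(u - 3)*(u + 1)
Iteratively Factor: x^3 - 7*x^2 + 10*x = (x)*(x^2 - 7*x + 10) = x*(x - 5)*(x - 2)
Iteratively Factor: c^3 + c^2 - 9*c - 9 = (c + 1)*(c^2 - 9) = (c + 1)*(c + 3)*(c - 3)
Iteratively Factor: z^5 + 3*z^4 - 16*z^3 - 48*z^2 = (z - 4)*(z^4 + 7*z^3 + 12*z^2) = z*(z - 4)*(z^3 + 7*z^2 + 12*z) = z*(z - 4)*(z + 4)*(z^2 + 3*z) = z*(z - 4)*(z + 3)*(z + 4)*(z)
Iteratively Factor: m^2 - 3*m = (m)*(m - 3)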